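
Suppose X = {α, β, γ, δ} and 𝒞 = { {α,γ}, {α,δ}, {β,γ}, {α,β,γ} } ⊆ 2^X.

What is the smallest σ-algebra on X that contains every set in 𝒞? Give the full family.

Seed the family with 𝒞 together with ∅ and X: { ∅, {α,γ}, {α,δ}, {β,γ}, {α,β,γ}, X }.
Iteration 1: +3 →
  {δ}  = complement {α,β,γ}
  {β,δ}  = complement {α,γ}
  {α,γ,δ}  = {α,δ} ∪ {α,γ}
  [9 total]
Iteration 2. New:
  {β}  = complement {α,γ,δ}
  {α,β,δ}  = {α,δ} ∪ {β,δ}
  {β,γ,δ}  = {β,γ} ∪ {δ}
  [12 total]
Iteration 3 adds 2:
  {α}  = complement {β,γ,δ}
  {γ}  = complement {α,β,δ}
  [14 total]
Iteration 4. New:
  {α,β}  = {β} ∪ {α}
  {γ,δ}  = {γ} ∪ {δ}
  [16 total]
Iteration 5: closed — nothing new.

|σ(𝒞)| = 16.  σ(𝒞) = { ∅, {α}, {β}, {γ}, {δ}, {α,β}, {α,γ}, {α,δ}, {β,γ}, {β,δ}, {γ,δ}, {α,β,γ}, {α,β,δ}, {α,γ,δ}, {β,γ,δ}, X }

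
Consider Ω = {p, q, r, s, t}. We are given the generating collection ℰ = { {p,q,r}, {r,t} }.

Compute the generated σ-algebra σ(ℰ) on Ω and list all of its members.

σ(ℰ) (16 sets): { ∅, {r}, {s}, {t}, {p,q}, {r,s}, {r,t}, {s,t}, {p,q,r}, {p,q,s}, {p,q,t}, {r,s,t}, {p,q,r,s}, {p,q,r,t}, {p,q,s,t}, Ω }

Trace:
Start: ℰ ∪ {∅, Ω} = { ∅, {r,t}, {p,q,r}, Ω }.
Iteration 1 (3 new):
  {s,t}  = {p,q,r}ᶜ
  {p,q,s}  = {r,t}ᶜ
  {p,q,r,t}  = {p,q,r} ∪ {r,t}
  — 7 sets.
Iteration 2 adds 4:
  {s}  = {p,q,r,t}ᶜ
  {r,s,t}  = {s,t} ∪ {r,t}
  {p,q,r,s}  = {p,q,r} ∪ {p,q,s}
  {p,q,s,t}  = {s,t} ∪ {p,q,s}
  — 11 sets.
Iteration 3 adds 3:
  {r}  = {p,q,s,t}ᶜ
  {t}  = {p,q,r,s}ᶜ
  {p,q}  = {r,s,t}ᶜ
  — 14 sets.
Iteration 4: +2 →
  {r,s}  = {r} ∪ {s}
  {p,q,t}  = {p,q} ∪ {t}
  — 16 sets.
Iteration 5: closed — nothing new.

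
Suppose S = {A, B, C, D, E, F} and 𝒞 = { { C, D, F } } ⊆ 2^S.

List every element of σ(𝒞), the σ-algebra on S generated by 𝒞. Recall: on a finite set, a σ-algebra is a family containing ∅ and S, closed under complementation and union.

Answer: σ(𝒞) = { {}, { A, B, E }, { C, D, F }, S }

Check:
Begin from { {}, { C, D, F }, S } (that is, 𝒞 plus ∅ and S).
Round 1: +1 →
  { A, B, E }  = S∖{ C, D, F }
  — 4 sets.
Round 2: already closed under ᶜ and ∪.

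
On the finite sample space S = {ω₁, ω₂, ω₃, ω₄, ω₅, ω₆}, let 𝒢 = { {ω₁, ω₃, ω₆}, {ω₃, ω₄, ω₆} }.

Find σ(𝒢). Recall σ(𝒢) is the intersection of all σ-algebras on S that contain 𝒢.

Begin from { {}, {ω₁, ω₃, ω₆}, {ω₃, ω₄, ω₆}, S } (that is, 𝒢 plus ∅ and S).
Iteration 1. New:
  {ω₁, ω₂, ω₅}  = {ω₃, ω₄, ω₆}ᶜ
  {ω₂, ω₄, ω₅}  = {ω₁, ω₃, ω₆}ᶜ
  {ω₁, ω₃, ω₄, ω₆}  = {ω₃, ω₄, ω₆} ∪ {ω₁, ω₃, ω₆}
  [7 total]
Iteration 2: 4 new —
  {ω₂, ω₅}  = {ω₁, ω₃, ω₄, ω₆}ᶜ
  {ω₁, ω₂, ω₄, ω₅}  = {ω₁, ω₂, ω₅} ∪ {ω₂, ω₄, ω₅}
  {ω₁, ω₂, ω₃, ω₅, ω₆}  = {ω₁, ω₂, ω₅} ∪ {ω₁, ω₃, ω₆}
  {ω₂, ω₃, ω₄, ω₅, ω₆}  = {ω₃, ω₄, ω₆} ∪ {ω₂, ω₄, ω₅}
  [11 total]
Iteration 3 adds 3:
  {ω₁}  = {ω₂, ω₃, ω₄, ω₅, ω₆}ᶜ
  {ω₄}  = {ω₁, ω₂, ω₃, ω₅, ω₆}ᶜ
  {ω₃, ω₆}  = {ω₁, ω₂, ω₄, ω₅}ᶜ
  [14 total]
Iteration 4 adds 2:
  {ω₁, ω₄}  = {ω₁} ∪ {ω₄}
  {ω₂, ω₃, ω₅, ω₆}  = {ω₂, ω₅} ∪ {ω₃, ω₆}
  [16 total]
After Iteration 5 the family is unchanged; done.

σ(𝒢) = { {}, {ω₁}, {ω₄}, {ω₁, ω₄}, {ω₂, ω₅}, {ω₃, ω₆}, {ω₁, ω₂, ω₅}, {ω₁, ω₃, ω₆}, {ω₂, ω₄, ω₅}, {ω₃, ω₄, ω₆}, {ω₁, ω₂, ω₄, ω₅}, {ω₁, ω₃, ω₄, ω₆}, {ω₂, ω₃, ω₅, ω₆}, {ω₁, ω₂, ω₃, ω₅, ω₆}, {ω₂, ω₃, ω₄, ω₅, ω₆}, S }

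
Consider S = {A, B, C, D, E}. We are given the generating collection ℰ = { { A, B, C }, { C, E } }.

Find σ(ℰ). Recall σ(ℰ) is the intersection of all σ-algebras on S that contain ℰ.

σ(ℰ) (16 sets): { {}, { C }, { D }, { E }, { A, B }, { C, D }, { C, E }, { D, E }, { A, B, C }, { A, B, D }, { A, B, E }, { C, D, E }, { A, B, C, D }, { A, B, C, E }, { A, B, D, E }, S }

Derivation:
Initial family (4 sets): { {}, { C, E }, { A, B, C }, S }.
Step 1: +3 →
  { D, E }  = complement { A, B, C }
  { A, B, D }  = complement { C, E }
  { A, B, C, E }  = { A, B, C } ∪ { C, E }
  [7 total]
Step 2. New:
  { D }  = complement { A, B, C, E }
  { C, D, E }  = { D, E } ∪ { C, E }
  { A, B, C, D }  = { A, B, C } ∪ { A, B, D }
  { A, B, D, E }  = { D, E } ∪ { A, B, D }
  [11 total]
Step 3 adds 3:
  { C }  = complement { A, B, D, E }
  { E }  = complement { A, B, C, D }
  { A, B }  = complement { C, D, E }
  [14 total]
Step 4 (2 new):
  { C, D }  = { C } ∪ { D }
  { A, B, E }  = { A, B } ∪ { E }
  [16 total]
Step 5: closed — nothing new.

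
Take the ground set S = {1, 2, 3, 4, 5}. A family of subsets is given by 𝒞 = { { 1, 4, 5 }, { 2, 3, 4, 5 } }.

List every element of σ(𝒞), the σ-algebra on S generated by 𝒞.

σ(𝒞) = { ∅, { 1 }, { 2, 3 }, { 4, 5 }, { 1, 2, 3 }, { 1, 4, 5 }, { 2, 3, 4, 5 }, S }

Derivation:
Start: 𝒞 ∪ {∅, S} = { ∅, { 1, 4, 5 }, { 2, 3, 4, 5 }, S }.
Iteration 1: +2 →
  { 1 }  = complement { 2, 3, 4, 5 }
  { 2, 3 }  = complement { 1, 4, 5 }
  |family| = 6
Iteration 2 (1 new):
  { 1, 2, 3 }  = { 2, 3 } ∪ { 1 }
  |family| = 7
Iteration 3 adds 1:
  { 4, 5 }  = complement { 1, 2, 3 }
  |family| = 8
After Iteration 4 the family is unchanged; done.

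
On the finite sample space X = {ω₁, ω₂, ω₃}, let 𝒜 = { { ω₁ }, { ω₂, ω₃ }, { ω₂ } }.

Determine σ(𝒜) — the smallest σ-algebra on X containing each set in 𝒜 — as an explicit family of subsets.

Answer: σ(𝒜) = { {}, { ω₁ }, { ω₂ }, { ω₃ }, { ω₁, ω₂ }, { ω₁, ω₃ }, { ω₂, ω₃ }, X }

Check:
Start: 𝒜 ∪ {∅, X} = { {}, { ω₁ }, { ω₂ }, { ω₂, ω₃ }, X }.
Step 1. New:
  { ω₁, ω₂ }  = { ω₂ } ∪ { ω₁ }
  { ω₁, ω₃ }  = X∖{ ω₂ }
  [7 total]
Step 2: 1 new —
  { ω₃ }  = X∖{ ω₁, ω₂ }
  [8 total]
Step 3: stable.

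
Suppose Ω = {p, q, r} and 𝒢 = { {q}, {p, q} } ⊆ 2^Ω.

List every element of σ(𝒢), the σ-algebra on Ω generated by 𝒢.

Seed the family with 𝒢 together with ∅ and Ω: { ∅, {q}, {p, q}, Ω }.
Round 1: 2 new —
  {r}  = Ω∖{p, q}
  {p, r}  = Ω∖{q}
Round 2. New:
  {q, r}  = {r} ∪ {q}
Round 3: +1 →
  {p}  = Ω∖{q, r}
Round 4: closed — nothing new.

σ(𝒢) = { ∅, {p}, {q}, {r}, {p, q}, {p, r}, {q, r}, Ω }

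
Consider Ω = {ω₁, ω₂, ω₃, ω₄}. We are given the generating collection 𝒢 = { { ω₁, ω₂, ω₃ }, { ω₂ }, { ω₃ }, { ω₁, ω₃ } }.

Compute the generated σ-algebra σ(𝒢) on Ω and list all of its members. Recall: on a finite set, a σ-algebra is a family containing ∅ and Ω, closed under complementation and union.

Seed the family with 𝒢 together with ∅ and Ω: { ∅, { ω₂ }, { ω₃ }, { ω₁, ω₃ }, { ω₁, ω₂, ω₃ }, Ω }.
Round 1 (5 new):
  { ω₄ }  = Ω∖{ ω₁, ω₂, ω₃ }
  { ω₂, ω₃ }  = { ω₃ } ∪ { ω₂ }
  { ω₂, ω₄ }  = Ω∖{ ω₁, ω₃ }
  { ω₁, ω₂, ω₄ }  = Ω∖{ ω₃ }
  { ω₁, ω₃, ω₄ }  = Ω∖{ ω₂ }
  (now 11)
Round 2: +3 →
  { ω₁, ω₄ }  = Ω∖{ ω₂, ω₃ }
  { ω₃, ω₄ }  = { ω₃ } ∪ { ω₄ }
  { ω₂, ω₃, ω₄ }  = { ω₃ } ∪ { ω₂, ω₄ }
  (now 14)
Round 3: 2 new —
  { ω₁ }  = Ω∖{ ω₂, ω₃, ω₄ }
  { ω₁, ω₂ }  = Ω∖{ ω₃, ω₄ }
  (now 16)
Round 4: already closed under ᶜ and ∪.

Therefore σ(𝒢) = { ∅, { ω₁ }, { ω₂ }, { ω₃ }, { ω₄ }, { ω₁, ω₂ }, { ω₁, ω₃ }, { ω₁, ω₄ }, { ω₂, ω₃ }, { ω₂, ω₄ }, { ω₃, ω₄ }, { ω₁, ω₂, ω₃ }, { ω₁, ω₂, ω₄ }, { ω₁, ω₃, ω₄ }, { ω₂, ω₃, ω₄ }, Ω } (|σ(𝒢)| = 16).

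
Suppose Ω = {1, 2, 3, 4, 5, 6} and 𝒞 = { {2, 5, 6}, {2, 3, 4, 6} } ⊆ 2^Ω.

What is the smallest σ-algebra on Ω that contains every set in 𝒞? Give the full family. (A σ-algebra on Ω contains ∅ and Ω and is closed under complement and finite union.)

Take S₀ = 𝒞 ∪ {∅, Ω} = { ∅, {2, 5, 6}, {2, 3, 4, 6}, Ω }.
Step 1: 3 new —
  {1, 5}  = ᶜ of {2, 3, 4, 6}
  {1, 3, 4}  = ᶜ of {2, 5, 6}
  {2, 3, 4, 5, 6}  = {2, 3, 4, 6} ∪ {2, 5, 6}
Step 2 adds 4:
  {1}  = ᶜ of {2, 3, 4, 5, 6}
  {1, 2, 5, 6}  = {1, 5} ∪ {2, 5, 6}
  {1, 3, 4, 5}  = {1, 3, 4} ∪ {1, 5}
  {1, 2, 3, 4, 6}  = {1, 3, 4} ∪ {2, 3, 4, 6}
Step 3. New:
  {5}  = ᶜ of {1, 2, 3, 4, 6}
  {2, 6}  = ᶜ of {1, 3, 4, 5}
  {3, 4}  = ᶜ of {1, 2, 5, 6}
Step 4 adds 2:
  {1, 2, 6}  = {2, 6} ∪ {1}
  {3, 4, 5}  = {3, 4} ∪ {5}
Step 5: stable.

Hence σ(𝒞) has 16 members: { ∅, {1}, {5}, {1, 5}, {2, 6}, {3, 4}, {1, 2, 6}, {1, 3, 4}, {2, 5, 6}, {3, 4, 5}, {1, 2, 5, 6}, {1, 3, 4, 5}, {2, 3, 4, 6}, {1, 2, 3, 4, 6}, {2, 3, 4, 5, 6}, Ω }.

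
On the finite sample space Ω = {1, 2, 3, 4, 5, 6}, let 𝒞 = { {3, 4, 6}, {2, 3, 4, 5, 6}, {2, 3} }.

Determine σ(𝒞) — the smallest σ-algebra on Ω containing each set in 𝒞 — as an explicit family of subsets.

Start: 𝒞 ∪ {∅, Ω} = { {}, {2, 3}, {3, 4, 6}, {2, 3, 4, 5, 6}, Ω }.
Pass 1 (4 new):
  {1}  = complement {2, 3, 4, 5, 6}
  {1, 2, 5}  = complement {3, 4, 6}
  {1, 4, 5, 6}  = complement {2, 3}
  {2, 3, 4, 6}  = {2, 3} ∪ {3, 4, 6}
  [9 total]
Pass 2: +7 →
  {1, 5}  = complement {2, 3, 4, 6}
  {1, 2, 3}  = {2, 3} ∪ {1}
  {1, 2, 3, 5}  = {1, 2, 5} ∪ {2, 3}
  {1, 3, 4, 6}  = {3, 4, 6} ∪ {1}
  {1, 2, 3, 4, 6}  = {2, 3, 4, 6} ∪ {1}
  {1, 2, 4, 5, 6}  = {1, 4, 5, 6} ∪ {1, 2, 5}
  {1, 3, 4, 5, 6}  = {1, 4, 5, 6} ∪ {3, 4, 6}
  [16 total]
Pass 3 (6 new):
  {2}  = complement {1, 3, 4, 5, 6}
  {3}  = complement {1, 2, 4, 5, 6}
  {5}  = complement {1, 2, 3, 4, 6}
  {2, 5}  = complement {1, 3, 4, 6}
  {4, 6}  = complement {1, 2, 3, 5}
  {4, 5, 6}  = complement {1, 2, 3}
  [22 total]
Pass 4: 9 new —
  {1, 2}  = {2} ∪ {1}
  {1, 3}  = {3} ∪ {1}
  {3, 5}  = {5} ∪ {3}
  {1, 3, 5}  = {3} ∪ {1, 5}
  {1, 4, 6}  = {4, 6} ∪ {1}
  {2, 3, 5}  = {2, 5} ∪ {3}
  {2, 4, 6}  = {2} ∪ {4, 6}
  {2, 4, 5, 6}  = {2, 5} ∪ {4, 6}
  {3, 4, 5, 6}  = {5} ∪ {3, 4, 6}
  [31 total]
Pass 5 adds 1:
  {1, 2, 4, 6}  = complement {3, 5}
  [32 total]
Pass 6: no new sets; the family is a σ-algebra.

Therefore σ(𝒞) = { {}, {1}, {2}, {3}, {5}, {1, 2}, {1, 3}, {1, 5}, {2, 3}, {2, 5}, {3, 5}, {4, 6}, {1, 2, 3}, {1, 2, 5}, {1, 3, 5}, {1, 4, 6}, {2, 3, 5}, {2, 4, 6}, {3, 4, 6}, {4, 5, 6}, {1, 2, 3, 5}, {1, 2, 4, 6}, {1, 3, 4, 6}, {1, 4, 5, 6}, {2, 3, 4, 6}, {2, 4, 5, 6}, {3, 4, 5, 6}, {1, 2, 3, 4, 6}, {1, 2, 4, 5, 6}, {1, 3, 4, 5, 6}, {2, 3, 4, 5, 6}, Ω } (|σ(𝒞)| = 32).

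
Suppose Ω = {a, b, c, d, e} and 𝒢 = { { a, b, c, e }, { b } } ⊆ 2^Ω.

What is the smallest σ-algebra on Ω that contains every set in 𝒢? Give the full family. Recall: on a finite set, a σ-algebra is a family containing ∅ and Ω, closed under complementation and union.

σ(𝒢) = { {}, { b }, { d }, { b, d }, { a, c, e }, { a, b, c, e }, { a, c, d, e }, Ω }

Working:
Seed the family with 𝒢 together with ∅ and Ω: { {}, { b }, { a, b, c, e }, Ω }.
Iteration 1 adds 2:
  { d }  = Ω∖{ a, b, c, e }
  { a, c, d, e }  = Ω∖{ b }
  (now 6)
Iteration 2 (1 new):
  { b, d }  = { d } ∪ { b }
  (now 7)
Iteration 3 adds 1:
  { a, c, e }  = Ω∖{ b, d }
  (now 8)
Iteration 4: no new sets; the family is a σ-algebra.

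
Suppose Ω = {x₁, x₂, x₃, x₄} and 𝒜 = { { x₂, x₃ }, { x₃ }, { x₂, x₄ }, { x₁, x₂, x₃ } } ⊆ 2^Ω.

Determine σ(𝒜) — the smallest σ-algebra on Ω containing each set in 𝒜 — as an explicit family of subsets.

Initial family (6 sets): { ∅, { x₃ }, { x₂, x₃ }, { x₂, x₄ }, { x₁, x₂, x₃ }, Ω }.
Iteration 1: 5 new —
  { x₄ }  = complement { x₁, x₂, x₃ }
  { x₁, x₃ }  = complement { x₂, x₄ }
  { x₁, x₄ }  = complement { x₂, x₃ }
  { x₁, x₂, x₄ }  = complement { x₃ }
  { x₂, x₃, x₄ }  = { x₃ } ∪ { x₂, x₄ }
  [11 total]
Iteration 2. New:
  { x₁ }  = complement { x₂, x₃, x₄ }
  { x₃, x₄ }  = { x₃ } ∪ { x₄ }
  { x₁, x₃, x₄ }  = { x₃ } ∪ { x₁, x₄ }
  [14 total]
Iteration 3 (2 new):
  { x₂ }  = complement { x₁, x₃, x₄ }
  { x₁, x₂ }  = complement { x₃, x₄ }
  [16 total]
Iteration 4: closed — nothing new.

σ(𝒜) = { ∅, { x₁ }, { x₂ }, { x₃ }, { x₄ }, { x₁, x₂ }, { x₁, x₃ }, { x₁, x₄ }, { x₂, x₃ }, { x₂, x₄ }, { x₃, x₄ }, { x₁, x₂, x₃ }, { x₁, x₂, x₄ }, { x₁, x₃, x₄ }, { x₂, x₃, x₄ }, Ω }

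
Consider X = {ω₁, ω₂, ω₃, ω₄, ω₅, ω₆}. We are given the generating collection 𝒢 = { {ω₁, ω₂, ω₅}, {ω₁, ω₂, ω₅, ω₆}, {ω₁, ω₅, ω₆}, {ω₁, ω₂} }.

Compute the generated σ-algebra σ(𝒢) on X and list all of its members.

Seed the family with 𝒢 together with ∅ and X: { {}, {ω₁, ω₂}, {ω₁, ω₂, ω₅}, {ω₁, ω₅, ω₆}, {ω₁, ω₂, ω₅, ω₆}, X }.
Step 1: +4 →
  {ω₃, ω₄}  = X∖{ω₁, ω₂, ω₅, ω₆}
  {ω₂, ω₃, ω₄}  = X∖{ω₁, ω₅, ω₆}
  {ω₃, ω₄, ω₆}  = X∖{ω₁, ω₂, ω₅}
  {ω₃, ω₄, ω₅, ω₆}  = X∖{ω₁, ω₂}
  |family| = 10
Step 2: +6 →
  {ω₁, ω₂, ω₃, ω₄}  = {ω₃, ω₄} ∪ {ω₁, ω₂}
  {ω₂, ω₃, ω₄, ω₆}  = {ω₂, ω₃, ω₄} ∪ {ω₃, ω₄, ω₆}
  {ω₁, ω₂, ω₃, ω₄, ω₅}  = {ω₃, ω₄} ∪ {ω₁, ω₂, ω₅}
  {ω₁, ω₂, ω₃, ω₄, ω₆}  = {ω₁, ω₂} ∪ {ω₃, ω₄, ω₆}
  {ω₁, ω₃, ω₄, ω₅, ω₆}  = {ω₃, ω₄} ∪ {ω₁, ω₅, ω₆}
  {ω₂, ω₃, ω₄, ω₅, ω₆}  = {ω₂, ω₃, ω₄} ∪ {ω₃, ω₄, ω₅, ω₆}
  |family| = 16
Step 3: 6 new —
  {ω₁}  = X∖{ω₂, ω₃, ω₄, ω₅, ω₆}
  {ω₂}  = X∖{ω₁, ω₃, ω₄, ω₅, ω₆}
  {ω₅}  = X∖{ω₁, ω₂, ω₃, ω₄, ω₆}
  {ω₆}  = X∖{ω₁, ω₂, ω₃, ω₄, ω₅}
  {ω₁, ω₅}  = X∖{ω₂, ω₃, ω₄, ω₆}
  {ω₅, ω₆}  = X∖{ω₁, ω₂, ω₃, ω₄}
  |family| = 22
Step 4 (10 new):
  {ω₁, ω₆}  = {ω₆} ∪ {ω₁}
  {ω₂, ω₅}  = {ω₂} ∪ {ω₅}
  {ω₂, ω₆}  = {ω₂} ∪ {ω₆}
  {ω₁, ω₂, ω₆}  = {ω₁, ω₂} ∪ {ω₆}
  {ω₁, ω₃, ω₄}  = {ω₃, ω₄} ∪ {ω₁}
  {ω₂, ω₅, ω₆}  = {ω₅, ω₆} ∪ {ω₂}
  {ω₃, ω₄, ω₅}  = {ω₃, ω₄} ∪ {ω₅}
  {ω₁, ω₃, ω₄, ω₅}  = {ω₃, ω₄} ∪ {ω₁, ω₅}
  {ω₁, ω₃, ω₄, ω₆}  = {ω₃, ω₄, ω₆} ∪ {ω₁}
  {ω₂, ω₃, ω₄, ω₅}  = {ω₂, ω₃, ω₄} ∪ {ω₅}
  |family| = 32
Step 5 adds nothing — fixpoint reached.

Hence σ(𝒢) has 32 members: { {}, {ω₁}, {ω₂}, {ω₅}, {ω₆}, {ω₁, ω₂}, {ω₁, ω₅}, {ω₁, ω₆}, {ω₂, ω₅}, {ω₂, ω₆}, {ω₃, ω₄}, {ω₅, ω₆}, {ω₁, ω₂, ω₅}, {ω₁, ω₂, ω₆}, {ω₁, ω₃, ω₄}, {ω₁, ω₅, ω₆}, {ω₂, ω₃, ω₄}, {ω₂, ω₅, ω₆}, {ω₃, ω₄, ω₅}, {ω₃, ω₄, ω₆}, {ω₁, ω₂, ω₃, ω₄}, {ω₁, ω₂, ω₅, ω₆}, {ω₁, ω₃, ω₄, ω₅}, {ω₁, ω₃, ω₄, ω₆}, {ω₂, ω₃, ω₄, ω₅}, {ω₂, ω₃, ω₄, ω₆}, {ω₃, ω₄, ω₅, ω₆}, {ω₁, ω₂, ω₃, ω₄, ω₅}, {ω₁, ω₂, ω₃, ω₄, ω₆}, {ω₁, ω₃, ω₄, ω₅, ω₆}, {ω₂, ω₃, ω₄, ω₅, ω₆}, X }.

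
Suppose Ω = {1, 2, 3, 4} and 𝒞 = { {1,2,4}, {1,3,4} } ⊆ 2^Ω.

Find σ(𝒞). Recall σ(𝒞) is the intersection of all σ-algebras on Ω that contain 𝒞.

Initial family (4 sets): { {}, {1,2,4}, {1,3,4}, Ω }.
Pass 1: +2 →
  {2}  = ᶜ of {1,3,4}
  {3}  = ᶜ of {1,2,4}
  — 6 sets.
Pass 2: 1 new —
  {2,3}  = {3} ∪ {2}
  — 7 sets.
Pass 3: 1 new —
  {1,4}  = ᶜ of {2,3}
  — 8 sets.
Pass 4 adds nothing — fixpoint reached.

|σ(𝒞)| = 8.  σ(𝒞) = { {}, {2}, {3}, {1,4}, {2,3}, {1,2,4}, {1,3,4}, Ω }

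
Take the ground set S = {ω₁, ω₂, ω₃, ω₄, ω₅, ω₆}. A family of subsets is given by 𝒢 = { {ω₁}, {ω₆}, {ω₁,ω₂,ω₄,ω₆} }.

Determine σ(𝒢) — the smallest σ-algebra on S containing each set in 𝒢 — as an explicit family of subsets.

σ(𝒢) = { {}, {ω₁}, {ω₆}, {ω₁,ω₆}, {ω₂,ω₄}, {ω₃,ω₅}, {ω₁,ω₂,ω₄}, {ω₁,ω₃,ω₅}, {ω₂,ω₄,ω₆}, {ω₃,ω₅,ω₆}, {ω₁,ω₂,ω₄,ω₆}, {ω₁,ω₃,ω₅,ω₆}, {ω₂,ω₃,ω₄,ω₅}, {ω₁,ω₂,ω₃,ω₄,ω₅}, {ω₂,ω₃,ω₄,ω₅,ω₆}, S }

Check:
Seed the family with 𝒢 together with ∅ and S: { {}, {ω₁}, {ω₆}, {ω₁,ω₂,ω₄,ω₆}, S }.
Pass 1: 4 new —
  {ω₁,ω₆}  = {ω₁} ∪ {ω₆}
  {ω₃,ω₅}  = S∖{ω₁,ω₂,ω₄,ω₆}
  {ω₁,ω₂,ω₃,ω₄,ω₅}  = S∖{ω₆}
  {ω₂,ω₃,ω₄,ω₅,ω₆}  = S∖{ω₁}
  |family| = 9
Pass 2 (4 new):
  {ω₁,ω₃,ω₅}  = {ω₃,ω₅} ∪ {ω₁}
  {ω₃,ω₅,ω₆}  = {ω₆} ∪ {ω₃,ω₅}
  {ω₁,ω₃,ω₅,ω₆}  = {ω₁,ω₆} ∪ {ω₃,ω₅}
  {ω₂,ω₃,ω₄,ω₅}  = S∖{ω₁,ω₆}
  |family| = 13
Pass 3: +3 →
  {ω₂,ω₄}  = S∖{ω₁,ω₃,ω₅,ω₆}
  {ω₁,ω₂,ω₄}  = S∖{ω₃,ω₅,ω₆}
  {ω₂,ω₄,ω₆}  = S∖{ω₁,ω₃,ω₅}
  |family| = 16
Pass 4: closed — nothing new.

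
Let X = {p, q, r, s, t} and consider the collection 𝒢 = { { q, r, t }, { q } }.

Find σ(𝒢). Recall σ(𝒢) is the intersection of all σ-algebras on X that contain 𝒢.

Seed the family with 𝒢 together with ∅ and X: { ∅, { q }, { q, r, t }, X }.
Iteration 1 adds 2:
  { p, s }  = ᶜ of { q, r, t }
  { p, r, s, t }  = ᶜ of { q }
  — 6 sets.
Iteration 2 (1 new):
  { p, q, s }  = { p, s } ∪ { q }
  — 7 sets.
Iteration 3: 1 new —
  { r, t }  = ᶜ of { p, q, s }
  — 8 sets.
Iteration 4: already closed under ᶜ and ∪.

Therefore σ(𝒢) = { ∅, { q }, { p, s }, { r, t }, { p, q, s }, { q, r, t }, { p, r, s, t }, X } (|σ(𝒢)| = 8).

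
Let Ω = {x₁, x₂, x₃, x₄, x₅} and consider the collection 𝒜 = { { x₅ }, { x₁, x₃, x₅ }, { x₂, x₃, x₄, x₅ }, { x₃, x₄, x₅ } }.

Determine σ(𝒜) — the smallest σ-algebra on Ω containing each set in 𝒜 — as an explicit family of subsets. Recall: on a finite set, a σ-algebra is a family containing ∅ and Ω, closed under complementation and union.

Start: 𝒜 ∪ {∅, Ω} = { {}, { x₅ }, { x₁, x₃, x₅ }, { x₃, x₄, x₅ }, { x₂, x₃, x₄, x₅ }, Ω }.
Step 1. New:
  { x₁ }  = ᶜ of { x₂, x₃, x₄, x₅ }
  { x₁, x₂ }  = ᶜ of { x₃, x₄, x₅ }
  { x₂, x₄ }  = ᶜ of { x₁, x₃, x₅ }
  { x₁, x₂, x₃, x₄ }  = ᶜ of { x₅ }
  { x₁, x₃, x₄, x₅ }  = { x₃, x₄, x₅ } ∪ { x₁, x₃, x₅ }
  [11 total]
Step 2: 6 new —
  { x₂ }  = ᶜ of { x₁, x₃, x₄, x₅ }
  { x₁, x₅ }  = { x₅ } ∪ { x₁ }
  { x₁, x₂, x₄ }  = { x₁, x₂ } ∪ { x₂, x₄ }
  { x₁, x₂, x₅ }  = { x₁, x₂ } ∪ { x₅ }
  { x₂, x₄, x₅ }  = { x₅ } ∪ { x₂, x₄ }
  { x₁, x₂, x₃, x₅ }  = { x₁, x₂ } ∪ { x₁, x₃, x₅ }
  [17 total]
Step 3. New:
  { x₄ }  = ᶜ of { x₁, x₂, x₃, x₅ }
  { x₁, x₃ }  = ᶜ of { x₂, x₄, x₅ }
  { x₂, x₅ }  = { x₂ } ∪ { x₅ }
  { x₃, x₄ }  = ᶜ of { x₁, x₂, x₅ }
  { x₃, x₅ }  = ᶜ of { x₁, x₂, x₄ }
  { x₂, x₃, x₄ }  = ᶜ of { x₁, x₅ }
  { x₁, x₂, x₄, x₅ }  = { x₁, x₂, x₅ } ∪ { x₁, x₂, x₄ }
  [24 total]
Step 4 adds 7:
  { x₃ }  = ᶜ of { x₁, x₂, x₄, x₅ }
  { x₁, x₄ }  = { x₄ } ∪ { x₁ }
  { x₄, x₅ }  = { x₅ } ∪ { x₄ }
  { x₁, x₂, x₃ }  = { x₁, x₂ } ∪ { x₁, x₃ }
  { x₁, x₃, x₄ }  = ᶜ of { x₂, x₅ }
  { x₁, x₄, x₅ }  = { x₁, x₅ } ∪ { x₄ }
  { x₂, x₃, x₅ }  = { x₂, x₅ } ∪ { x₃, x₅ }
  [31 total]
Step 5: 1 new —
  { x₂, x₃ }  = ᶜ of { x₁, x₄, x₅ }
  [32 total]
After Step 6 the family is unchanged; done.

Therefore σ(𝒜) = { {}, { x₁ }, { x₂ }, { x₃ }, { x₄ }, { x₅ }, { x₁, x₂ }, { x₁, x₃ }, { x₁, x₄ }, { x₁, x₅ }, { x₂, x₃ }, { x₂, x₄ }, { x₂, x₅ }, { x₃, x₄ }, { x₃, x₅ }, { x₄, x₅ }, { x₁, x₂, x₃ }, { x₁, x₂, x₄ }, { x₁, x₂, x₅ }, { x₁, x₃, x₄ }, { x₁, x₃, x₅ }, { x₁, x₄, x₅ }, { x₂, x₃, x₄ }, { x₂, x₃, x₅ }, { x₂, x₄, x₅ }, { x₃, x₄, x₅ }, { x₁, x₂, x₃, x₄ }, { x₁, x₂, x₃, x₅ }, { x₁, x₂, x₄, x₅ }, { x₁, x₃, x₄, x₅ }, { x₂, x₃, x₄, x₅ }, Ω } (|σ(𝒜)| = 32).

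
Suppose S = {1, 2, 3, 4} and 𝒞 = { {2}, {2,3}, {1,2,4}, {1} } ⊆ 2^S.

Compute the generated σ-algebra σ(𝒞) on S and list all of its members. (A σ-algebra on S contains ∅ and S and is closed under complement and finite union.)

Initial family (6 sets): { {}, {1}, {2}, {2,3}, {1,2,4}, S }.
Round 1: 6 new —
  {3}  = {1,2,4}ᶜ
  {1,2}  = {2} ∪ {1}
  {1,4}  = {2,3}ᶜ
  {1,2,3}  = {2,3} ∪ {1}
  {1,3,4}  = {2}ᶜ
  {2,3,4}  = {1}ᶜ
Round 2 (3 new):
  {4}  = {1,2,3}ᶜ
  {1,3}  = {3} ∪ {1}
  {3,4}  = {1,2}ᶜ
Round 3 (1 new):
  {2,4}  = {1,3}ᶜ
Round 4: closed — nothing new.

Therefore σ(𝒞) = { {}, {1}, {2}, {3}, {4}, {1,2}, {1,3}, {1,4}, {2,3}, {2,4}, {3,4}, {1,2,3}, {1,2,4}, {1,3,4}, {2,3,4}, S } (|σ(𝒞)| = 16).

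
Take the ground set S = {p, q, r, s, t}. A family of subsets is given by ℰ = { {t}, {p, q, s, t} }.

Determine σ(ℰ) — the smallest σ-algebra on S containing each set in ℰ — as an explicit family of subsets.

Answer: σ(ℰ) = { ∅, {r}, {t}, {r, t}, {p, q, s}, {p, q, r, s}, {p, q, s, t}, S }

Trace:
Seed the family with ℰ together with ∅ and S: { ∅, {t}, {p, q, s, t}, S }.
Round 1: 2 new —
  {r}  = S∖{p, q, s, t}
  {p, q, r, s}  = S∖{t}
Round 2 adds 1:
  {r, t}  = {r} ∪ {t}
Round 3: 1 new —
  {p, q, s}  = S∖{r, t}
Round 4 adds nothing — fixpoint reached.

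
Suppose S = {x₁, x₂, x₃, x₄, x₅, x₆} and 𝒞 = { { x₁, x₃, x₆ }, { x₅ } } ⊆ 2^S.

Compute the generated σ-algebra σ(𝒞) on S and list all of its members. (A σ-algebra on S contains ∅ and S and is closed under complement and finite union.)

Start: 𝒞 ∪ {∅, S} = { {}, { x₅ }, { x₁, x₃, x₆ }, S }.
Round 1 adds 3:
  { x₂, x₄, x₅ }  = { x₁, x₃, x₆ }ᶜ
  { x₁, x₃, x₅, x₆ }  = { x₁, x₃, x₆ } ∪ { x₅ }
  { x₁, x₂, x₃, x₄, x₆ }  = { x₅ }ᶜ
  [7 total]
Round 2 adds 1:
  { x₂, x₄ }  = { x₁, x₃, x₅, x₆ }ᶜ
  [8 total]
Round 3: closed — nothing new.

σ(𝒞) = { {}, { x₅ }, { x₂, x₄ }, { x₁, x₃, x₆ }, { x₂, x₄, x₅ }, { x₁, x₃, x₅, x₆ }, { x₁, x₂, x₃, x₄, x₆ }, S }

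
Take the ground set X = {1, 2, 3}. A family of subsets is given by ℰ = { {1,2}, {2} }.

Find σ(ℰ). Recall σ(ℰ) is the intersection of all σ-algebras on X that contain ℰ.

Begin from { {}, {2}, {1,2}, X } (that is, ℰ plus ∅ and X).
Step 1: +2 →
  {3}  = X∖{1,2}
  {1,3}  = X∖{2}
  |family| = 6
Step 2: +1 →
  {2,3}  = {3} ∪ {2}
  |family| = 7
Step 3 (1 new):
  {1}  = X∖{2,3}
  |family| = 8
Step 4 adds nothing — fixpoint reached.

Therefore σ(ℰ) = { {}, {1}, {2}, {3}, {1,2}, {1,3}, {2,3}, X } (|σ(ℰ)| = 8).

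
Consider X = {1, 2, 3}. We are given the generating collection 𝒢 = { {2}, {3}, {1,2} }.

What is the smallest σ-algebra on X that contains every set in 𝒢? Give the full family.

Initial family (5 sets): { ∅, {2}, {3}, {1,2}, X }.
Step 1: +2 →
  {1,3}  = ᶜ of {2}
  {2,3}  = {3} ∪ {2}
Step 2: 1 new —
  {1}  = ᶜ of {2,3}
Step 3 adds nothing — fixpoint reached.

Therefore σ(𝒢) = { ∅, {1}, {2}, {3}, {1,2}, {1,3}, {2,3}, X } (|σ(𝒢)| = 8).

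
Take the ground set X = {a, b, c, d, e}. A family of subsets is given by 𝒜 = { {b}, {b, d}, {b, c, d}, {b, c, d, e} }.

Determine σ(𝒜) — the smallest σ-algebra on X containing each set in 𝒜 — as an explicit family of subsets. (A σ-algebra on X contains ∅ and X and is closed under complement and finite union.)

σ(𝒜) = { ∅, {a}, {b}, {c}, {d}, {e}, {a, b}, {a, c}, {a, d}, {a, e}, {b, c}, {b, d}, {b, e}, {c, d}, {c, e}, {d, e}, {a, b, c}, {a, b, d}, {a, b, e}, {a, c, d}, {a, c, e}, {a, d, e}, {b, c, d}, {b, c, e}, {b, d, e}, {c, d, e}, {a, b, c, d}, {a, b, c, e}, {a, b, d, e}, {a, c, d, e}, {b, c, d, e}, X }

Check:
Start: 𝒜 ∪ {∅, X} = { ∅, {b}, {b, d}, {b, c, d}, {b, c, d, e}, X }.
Round 1 (4 new):
  {a}  = {b, c, d, e}ᶜ
  {a, e}  = {b, c, d}ᶜ
  {a, c, e}  = {b, d}ᶜ
  {a, c, d, e}  = {b}ᶜ
  |family| = 10
Round 2 (6 new):
  {a, b}  = {b} ∪ {a}
  {a, b, d}  = {b, d} ∪ {a}
  {a, b, e}  = {b} ∪ {a, e}
  {a, b, c, d}  = {b, c, d} ∪ {a}
  {a, b, c, e}  = {a, c, e} ∪ {b}
  {a, b, d, e}  = {a, e} ∪ {b, d}
  |family| = 16
Round 3: 6 new —
  {c}  = {a, b, d, e}ᶜ
  {d}  = {a, b, c, e}ᶜ
  {e}  = {a, b, c, d}ᶜ
  {c, d}  = {a, b, e}ᶜ
  {c, e}  = {a, b, d}ᶜ
  {c, d, e}  = {a, b}ᶜ
  |family| = 22
Round 4. New:
  {a, c}  = {c} ∪ {a}
  {a, d}  = {d} ∪ {a}
  {b, c}  = {b} ∪ {c}
  {b, e}  = {b} ∪ {e}
  {d, e}  = {e} ∪ {d}
  {a, b, c}  = {a, b} ∪ {c}
  {a, c, d}  = {c, d} ∪ {a}
  {a, d, e}  = {a, e} ∪ {d}
  {b, c, e}  = {b} ∪ {c, e}
  {b, d, e}  = {e} ∪ {b, d}
  |family| = 32
Round 5: no new sets; the family is a σ-algebra.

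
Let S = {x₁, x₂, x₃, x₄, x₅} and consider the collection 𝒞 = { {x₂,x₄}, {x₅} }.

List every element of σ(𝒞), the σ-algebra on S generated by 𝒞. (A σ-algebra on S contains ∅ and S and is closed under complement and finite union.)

σ(𝒞) (8 sets): { ∅, {x₅}, {x₁,x₃}, {x₂,x₄}, {x₁,x₃,x₅}, {x₂,x₄,x₅}, {x₁,x₂,x₃,x₄}, S }

Trace:
Begin from { ∅, {x₅}, {x₂,x₄}, S } (that is, 𝒞 plus ∅ and S).
Iteration 1: 3 new —
  {x₁,x₃,x₅}  = ᶜ of {x₂,x₄}
  {x₂,x₄,x₅}  = {x₂,x₄} ∪ {x₅}
  {x₁,x₂,x₃,x₄}  = ᶜ of {x₅}
  [7 total]
Iteration 2 adds 1:
  {x₁,x₃}  = ᶜ of {x₂,x₄,x₅}
  [8 total]
Iteration 3 adds nothing — fixpoint reached.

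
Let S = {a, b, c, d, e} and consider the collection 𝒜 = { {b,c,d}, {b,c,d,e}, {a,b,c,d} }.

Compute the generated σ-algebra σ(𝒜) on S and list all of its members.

Begin from { ∅, {b,c,d}, {a,b,c,d}, {b,c,d,e}, S } (that is, 𝒜 plus ∅ and S).
Pass 1 adds 3:
  {a}  = {b,c,d,e}ᶜ
  {e}  = {a,b,c,d}ᶜ
  {a,e}  = {b,c,d}ᶜ
  [8 total]
Pass 2 adds nothing — fixpoint reached.

Therefore σ(𝒜) = { ∅, {a}, {e}, {a,e}, {b,c,d}, {a,b,c,d}, {b,c,d,e}, S } (|σ(𝒜)| = 8).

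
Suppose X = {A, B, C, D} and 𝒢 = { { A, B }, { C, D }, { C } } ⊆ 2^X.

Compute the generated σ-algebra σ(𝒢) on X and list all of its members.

Seed the family with 𝒢 together with ∅ and X: { ∅, { C }, { A, B }, { C, D }, X }.
Step 1 (2 new):
  { A, B, C }  = { C } ∪ { A, B }
  { A, B, D }  = complement { C }
  |family| = 7
Step 2: 1 new —
  { D }  = complement { A, B, C }
  |family| = 8
Step 3: no new sets; the family is a σ-algebra.

|σ(𝒢)| = 8.  σ(𝒢) = { ∅, { C }, { D }, { A, B }, { C, D }, { A, B, C }, { A, B, D }, X }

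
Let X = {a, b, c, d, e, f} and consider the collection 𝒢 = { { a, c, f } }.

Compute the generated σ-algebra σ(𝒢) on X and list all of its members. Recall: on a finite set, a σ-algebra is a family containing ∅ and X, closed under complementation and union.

Begin from { ∅, { a, c, f }, X } (that is, 𝒢 plus ∅ and X).
Pass 1 adds 1:
  { b, d, e }  = { a, c, f }ᶜ
  — 4 sets.
Pass 2: no new sets; the family is a σ-algebra.

σ(𝒢) = { ∅, { a, c, f }, { b, d, e }, X }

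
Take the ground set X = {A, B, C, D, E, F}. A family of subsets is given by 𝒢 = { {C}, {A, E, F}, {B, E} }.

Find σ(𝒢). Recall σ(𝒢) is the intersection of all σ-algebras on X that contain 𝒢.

Start: 𝒢 ∪ {∅, X} = { ∅, {C}, {B, E}, {A, E, F}, X }.
Round 1: +6 →
  {B, C, D}  = {A, E, F}ᶜ
  {B, C, E}  = {C} ∪ {B, E}
  {A, B, E, F}  = {B, E} ∪ {A, E, F}
  {A, C, D, F}  = {B, E}ᶜ
  {A, C, E, F}  = {C} ∪ {A, E, F}
  {A, B, D, E, F}  = {C}ᶜ
Round 2 adds 7:
  {B, D}  = {A, C, E, F}ᶜ
  {C, D}  = {A, B, E, F}ᶜ
  {A, D, F}  = {B, C, E}ᶜ
  {B, C, D, E}  = {B, E} ∪ {B, C, D}
  {A, B, C, D, F}  = {B, C, D} ∪ {A, C, D, F}
  {A, B, C, E, F}  = {A, C, E, F} ∪ {B, E}
  {A, C, D, E, F}  = {A, C, E, F} ∪ {A, C, D, F}
Round 3 adds 7:
  {B}  = {A, C, D, E, F}ᶜ
  {D}  = {A, B, C, E, F}ᶜ
  {E}  = {A, B, C, D, F}ᶜ
  {A, F}  = {B, C, D, E}ᶜ
  {B, D, E}  = {B, E} ∪ {B, D}
  {A, B, D, F}  = {A, D, F} ∪ {B, D}
  {A, D, E, F}  = {A, E, F} ∪ {A, D, F}
Round 4 adds 6:
  {B, C}  = {A, D, E, F}ᶜ
  {C, E}  = {A, B, D, F}ᶜ
  {D, E}  = {E} ∪ {D}
  {A, B, F}  = {A, F} ∪ {B}
  {A, C, F}  = {B, D, E}ᶜ
  {C, D, E}  = {C, D} ∪ {E}
Round 5 (1 new):
  {A, B, C, F}  = {D, E}ᶜ
After Round 6 the family is unchanged; done.

Therefore σ(𝒢) = { ∅, {B}, {C}, {D}, {E}, {A, F}, {B, C}, {B, D}, {B, E}, {C, D}, {C, E}, {D, E}, {A, B, F}, {A, C, F}, {A, D, F}, {A, E, F}, {B, C, D}, {B, C, E}, {B, D, E}, {C, D, E}, {A, B, C, F}, {A, B, D, F}, {A, B, E, F}, {A, C, D, F}, {A, C, E, F}, {A, D, E, F}, {B, C, D, E}, {A, B, C, D, F}, {A, B, C, E, F}, {A, B, D, E, F}, {A, C, D, E, F}, X } (|σ(𝒢)| = 32).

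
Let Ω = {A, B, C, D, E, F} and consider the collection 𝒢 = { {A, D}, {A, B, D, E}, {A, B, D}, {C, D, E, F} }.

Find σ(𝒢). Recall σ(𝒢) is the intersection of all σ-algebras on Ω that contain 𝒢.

Start: 𝒢 ∪ {∅, Ω} = { ∅, {A, D}, {A, B, D}, {A, B, D, E}, {C, D, E, F}, Ω }.
Pass 1 adds 5:
  {A, B}  = {C, D, E, F}ᶜ
  {C, F}  = {A, B, D, E}ᶜ
  {C, E, F}  = {A, B, D}ᶜ
  {B, C, E, F}  = {A, D}ᶜ
  {A, C, D, E, F}  = {A, D} ∪ {C, D, E, F}
  |family| = 11
Pass 2: 6 new —
  {B}  = {A, C, D, E, F}ᶜ
  {A, B, C, F}  = {A, B} ∪ {C, F}
  {A, C, D, F}  = {A, D} ∪ {C, F}
  {A, B, C, D, F}  = {A, B, D} ∪ {C, F}
  {A, B, C, E, F}  = {A, B} ∪ {C, E, F}
  {B, C, D, E, F}  = {C, D, E, F} ∪ {B, C, E, F}
  |family| = 17
Pass 3 (6 new):
  {A}  = {B, C, D, E, F}ᶜ
  {D}  = {A, B, C, E, F}ᶜ
  {E}  = {A, B, C, D, F}ᶜ
  {B, E}  = {A, C, D, F}ᶜ
  {D, E}  = {A, B, C, F}ᶜ
  {B, C, F}  = {C, F} ∪ {B}
  |family| = 23
Pass 4. New:
  {A, E}  = {A} ∪ {E}
  {B, D}  = {B} ∪ {D}
  {A, B, E}  = {B, E} ∪ {A, B}
  {A, C, F}  = {A} ∪ {C, F}
  {A, D, E}  = {B, C, F}ᶜ
  {B, D, E}  = {B, E} ∪ {D, E}
  {C, D, F}  = {C, F} ∪ {D}
  {A, C, E, F}  = {A} ∪ {C, E, F}
  {B, C, D, F}  = {B, C, F} ∪ {D}
  |family| = 32
Pass 5: already closed under ᶜ and ∪.

Therefore σ(𝒢) = { ∅, {A}, {B}, {D}, {E}, {A, B}, {A, D}, {A, E}, {B, D}, {B, E}, {C, F}, {D, E}, {A, B, D}, {A, B, E}, {A, C, F}, {A, D, E}, {B, C, F}, {B, D, E}, {C, D, F}, {C, E, F}, {A, B, C, F}, {A, B, D, E}, {A, C, D, F}, {A, C, E, F}, {B, C, D, F}, {B, C, E, F}, {C, D, E, F}, {A, B, C, D, F}, {A, B, C, E, F}, {A, C, D, E, F}, {B, C, D, E, F}, Ω } (|σ(𝒢)| = 32).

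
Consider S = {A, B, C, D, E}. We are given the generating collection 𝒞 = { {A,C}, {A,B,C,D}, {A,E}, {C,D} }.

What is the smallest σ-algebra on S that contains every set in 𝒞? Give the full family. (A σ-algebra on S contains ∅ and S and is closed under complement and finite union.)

σ(𝒞) = { {}, {A}, {B}, {C}, {D}, {E}, {A,B}, {A,C}, {A,D}, {A,E}, {B,C}, {B,D}, {B,E}, {C,D}, {C,E}, {D,E}, {A,B,C}, {A,B,D}, {A,B,E}, {A,C,D}, {A,C,E}, {A,D,E}, {B,C,D}, {B,C,E}, {B,D,E}, {C,D,E}, {A,B,C,D}, {A,B,C,E}, {A,B,D,E}, {A,C,D,E}, {B,C,D,E}, S }

Trace:
Take S₀ = 𝒞 ∪ {∅, S} = { {}, {A,C}, {A,E}, {C,D}, {A,B,C,D}, S }.
Round 1: +7 →
  {E}  = ᶜ of {A,B,C,D}
  {A,B,E}  = ᶜ of {C,D}
  {A,C,D}  = {C,D} ∪ {A,C}
  {A,C,E}  = {A,C} ∪ {A,E}
  {B,C,D}  = ᶜ of {A,E}
  {B,D,E}  = ᶜ of {A,C}
  {A,C,D,E}  = {C,D} ∪ {A,E}
  [13 total]
Round 2 adds 7:
  {B}  = ᶜ of {A,C,D,E}
  {B,D}  = ᶜ of {A,C,E}
  {B,E}  = ᶜ of {A,C,D}
  {C,D,E}  = {C,D} ∪ {E}
  {A,B,C,E}  = {A,C,E} ∪ {A,B,E}
  {A,B,D,E}  = {A,B,E} ∪ {B,D,E}
  {B,C,D,E}  = {C,D} ∪ {B,D,E}
  [20 total]
Round 3 (5 new):
  {A}  = ᶜ of {B,C,D,E}
  {C}  = ᶜ of {A,B,D,E}
  {D}  = ᶜ of {A,B,C,E}
  {A,B}  = ᶜ of {C,D,E}
  {A,B,C}  = {B} ∪ {A,C}
  [25 total]
Round 4 (7 new):
  {A,D}  = {D} ∪ {A}
  {B,C}  = {B} ∪ {C}
  {C,E}  = {E} ∪ {C}
  {D,E}  = ᶜ of {A,B,C}
  {A,B,D}  = {A,B} ∪ {D}
  {A,D,E}  = {A,E} ∪ {D}
  {B,C,E}  = {B,E} ∪ {C}
  [32 total]
Round 5 adds nothing — fixpoint reached.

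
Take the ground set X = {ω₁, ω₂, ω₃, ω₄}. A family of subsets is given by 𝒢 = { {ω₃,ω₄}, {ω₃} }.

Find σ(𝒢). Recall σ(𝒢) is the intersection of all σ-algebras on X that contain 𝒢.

σ(𝒢) = { {}, {ω₃}, {ω₄}, {ω₁,ω₂}, {ω₃,ω₄}, {ω₁,ω₂,ω₃}, {ω₁,ω₂,ω₄}, X }

Trace:
Take S₀ = 𝒢 ∪ {∅, X} = { {}, {ω₃}, {ω₃,ω₄}, X }.
Round 1: 2 new —
  {ω₁,ω₂}  = {ω₃,ω₄}ᶜ
  {ω₁,ω₂,ω₄}  = {ω₃}ᶜ
  (now 6)
Round 2 (1 new):
  {ω₁,ω₂,ω₃}  = {ω₃} ∪ {ω₁,ω₂}
  (now 7)
Round 3. New:
  {ω₄}  = {ω₁,ω₂,ω₃}ᶜ
  (now 8)
Round 4 adds nothing — fixpoint reached.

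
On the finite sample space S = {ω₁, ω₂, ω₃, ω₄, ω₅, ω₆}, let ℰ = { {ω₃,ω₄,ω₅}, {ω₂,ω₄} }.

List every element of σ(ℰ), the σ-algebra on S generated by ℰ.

Seed the family with ℰ together with ∅ and S: { {}, {ω₂,ω₄}, {ω₃,ω₄,ω₅}, S }.
Iteration 1: 3 new —
  {ω₁,ω₂,ω₆}  = S∖{ω₃,ω₄,ω₅}
  {ω₁,ω₃,ω₅,ω₆}  = S∖{ω₂,ω₄}
  {ω₂,ω₃,ω₄,ω₅}  = {ω₃,ω₄,ω₅} ∪ {ω₂,ω₄}
  [7 total]
Iteration 2: +4 →
  {ω₁,ω₆}  = S∖{ω₂,ω₃,ω₄,ω₅}
  {ω₁,ω₂,ω₄,ω₆}  = {ω₁,ω₂,ω₆} ∪ {ω₂,ω₄}
  {ω₁,ω₂,ω₃,ω₅,ω₆}  = {ω₁,ω₃,ω₅,ω₆} ∪ {ω₁,ω₂,ω₆}
  {ω₁,ω₃,ω₄,ω₅,ω₆}  = {ω₁,ω₃,ω₅,ω₆} ∪ {ω₃,ω₄,ω₅}
  [11 total]
Iteration 3 adds 3:
  {ω₂}  = S∖{ω₁,ω₃,ω₄,ω₅,ω₆}
  {ω₄}  = S∖{ω₁,ω₂,ω₃,ω₅,ω₆}
  {ω₃,ω₅}  = S∖{ω₁,ω₂,ω₄,ω₆}
  [14 total]
Iteration 4. New:
  {ω₁,ω₄,ω₆}  = {ω₁,ω₆} ∪ {ω₄}
  {ω₂,ω₃,ω₅}  = {ω₃,ω₅} ∪ {ω₂}
  [16 total]
Iteration 5: stable.

Therefore σ(ℰ) = { {}, {ω₂}, {ω₄}, {ω₁,ω₆}, {ω₂,ω₄}, {ω₃,ω₅}, {ω₁,ω₂,ω₆}, {ω₁,ω₄,ω₆}, {ω₂,ω₃,ω₅}, {ω₃,ω₄,ω₅}, {ω₁,ω₂,ω₄,ω₆}, {ω₁,ω₃,ω₅,ω₆}, {ω₂,ω₃,ω₄,ω₅}, {ω₁,ω₂,ω₃,ω₅,ω₆}, {ω₁,ω₃,ω₄,ω₅,ω₆}, S } (|σ(ℰ)| = 16).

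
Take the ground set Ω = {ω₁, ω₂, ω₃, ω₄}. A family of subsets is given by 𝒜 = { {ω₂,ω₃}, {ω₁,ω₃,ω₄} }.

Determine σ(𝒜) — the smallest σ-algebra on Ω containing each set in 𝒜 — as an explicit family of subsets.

Answer: σ(𝒜) = { ∅, {ω₂}, {ω₃}, {ω₁,ω₄}, {ω₂,ω₃}, {ω₁,ω₂,ω₄}, {ω₁,ω₃,ω₄}, Ω }

Working:
Take S₀ = 𝒜 ∪ {∅, Ω} = { ∅, {ω₂,ω₃}, {ω₁,ω₃,ω₄}, Ω }.
Step 1 adds 2:
  {ω₂}  = complement {ω₁,ω₃,ω₄}
  {ω₁,ω₄}  = complement {ω₂,ω₃}
Step 2: 1 new —
  {ω₁,ω₂,ω₄}  = {ω₁,ω₄} ∪ {ω₂}
Step 3: +1 →
  {ω₃}  = complement {ω₁,ω₂,ω₄}
After Step 4 the family is unchanged; done.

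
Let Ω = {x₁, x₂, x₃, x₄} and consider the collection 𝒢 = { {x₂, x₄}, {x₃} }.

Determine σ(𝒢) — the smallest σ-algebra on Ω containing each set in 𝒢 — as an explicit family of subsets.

σ(𝒢) (8 sets): { ∅, {x₁}, {x₃}, {x₁, x₃}, {x₂, x₄}, {x₁, x₂, x₄}, {x₂, x₃, x₄}, Ω }

Check:
Take S₀ = 𝒢 ∪ {∅, Ω} = { ∅, {x₃}, {x₂, x₄}, Ω }.
Pass 1. New:
  {x₁, x₃}  = complement {x₂, x₄}
  {x₁, x₂, x₄}  = complement {x₃}
  {x₂, x₃, x₄}  = {x₃} ∪ {x₂, x₄}
  — 7 sets.
Pass 2: +1 →
  {x₁}  = complement {x₂, x₃, x₄}
  — 8 sets.
Pass 3: no new sets; the family is a σ-algebra.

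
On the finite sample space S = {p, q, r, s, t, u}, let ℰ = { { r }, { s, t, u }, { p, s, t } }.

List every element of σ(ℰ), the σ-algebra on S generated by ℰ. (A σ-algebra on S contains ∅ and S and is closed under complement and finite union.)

σ(ℰ) (32 sets): { {  }, { p }, { q }, { r }, { u }, { p, q }, { p, r }, { p, u }, { q, r }, { q, u }, { r, u }, { s, t }, { p, q, r }, { p, q, u }, { p, r, u }, { p, s, t }, { q, r, u }, { q, s, t }, { r, s, t }, { s, t, u }, { p, q, r, u }, { p, q, s, t }, { p, r, s, t }, { p, s, t, u }, { q, r, s, t }, { q, s, t, u }, { r, s, t, u }, { p, q, r, s, t }, { p, q, s, t, u }, { p, r, s, t, u }, { q, r, s, t, u }, S }

Derivation:
Initial family (5 sets): { {  }, { r }, { p, s, t }, { s, t, u }, S }.
Pass 1: +6 →
  { p, q, r }  = ᶜ of { s, t, u }
  { q, r, u }  = ᶜ of { p, s, t }
  { p, r, s, t }  = { p, s, t } ∪ { r }
  { p, s, t, u }  = { p, s, t } ∪ { s, t, u }
  { r, s, t, u }  = { r } ∪ { s, t, u }
  { p, q, s, t, u }  = ᶜ of { r }
  [11 total]
Pass 2 adds 7:
  { p, q }  = ᶜ of { r, s, t, u }
  { q, r }  = ᶜ of { p, s, t, u }
  { q, u }  = ᶜ of { p, r, s, t }
  { p, q, r, u }  = { p, q, r } ∪ { q, r, u }
  { p, q, r, s, t }  = { p, s, t } ∪ { p, q, r }
  { p, r, s, t, u }  = { p, s, t } ∪ { r, s, t, u }
  { q, r, s, t, u }  = { r, s, t, u } ∪ { q, r, u }
  [18 total]
Pass 3 adds 7:
  { p }  = ᶜ of { q, r, s, t, u }
  { q }  = ᶜ of { p, r, s, t, u }
  { u }  = ᶜ of { p, q, r, s, t }
  { s, t }  = ᶜ of { p, q, r, u }
  { p, q, u }  = { p, q } ∪ { q, u }
  { p, q, s, t }  = { p, s, t } ∪ { p, q }
  { q, s, t, u }  = { q, u } ∪ { s, t, u }
  [25 total]
Pass 4 (6 new):
  { p, r }  = ᶜ of { q, s, t, u }
  { p, u }  = { u } ∪ { p }
  { r, u }  = ᶜ of { p, q, s, t }
  { q, s, t }  = { q } ∪ { s, t }
  { r, s, t }  = ᶜ of { p, q, u }
  { q, r, s, t }  = { s, t } ∪ { q, r }
  [31 total]
Pass 5. New:
  { p, r, u }  = ᶜ of { q, s, t }
  [32 total]
Pass 6: already closed under ᶜ and ∪.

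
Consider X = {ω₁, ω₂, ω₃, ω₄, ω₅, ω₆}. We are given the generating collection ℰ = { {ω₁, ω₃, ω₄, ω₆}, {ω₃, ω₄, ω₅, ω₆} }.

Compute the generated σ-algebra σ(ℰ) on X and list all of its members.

Answer: σ(ℰ) = { {}, {ω₁}, {ω₂}, {ω₅}, {ω₁, ω₂}, {ω₁, ω₅}, {ω₂, ω₅}, {ω₁, ω₂, ω₅}, {ω₃, ω₄, ω₆}, {ω₁, ω₃, ω₄, ω₆}, {ω₂, ω₃, ω₄, ω₆}, {ω₃, ω₄, ω₅, ω₆}, {ω₁, ω₂, ω₃, ω₄, ω₆}, {ω₁, ω₃, ω₄, ω₅, ω₆}, {ω₂, ω₃, ω₄, ω₅, ω₆}, X }

Check:
Begin from { {}, {ω₁, ω₃, ω₄, ω₆}, {ω₃, ω₄, ω₅, ω₆}, X } (that is, ℰ plus ∅ and X).
Step 1: +3 →
  {ω₁, ω₂}  = complement {ω₃, ω₄, ω₅, ω₆}
  {ω₂, ω₅}  = complement {ω₁, ω₃, ω₄, ω₆}
  {ω₁, ω₃, ω₄, ω₅, ω₆}  = {ω₁, ω₃, ω₄, ω₆} ∪ {ω₃, ω₄, ω₅, ω₆}
  (now 7)
Step 2. New:
  {ω₂}  = complement {ω₁, ω₃, ω₄, ω₅, ω₆}
  {ω₁, ω₂, ω₅}  = {ω₂, ω₅} ∪ {ω₁, ω₂}
  {ω₁, ω₂, ω₃, ω₄, ω₆}  = {ω₁, ω₂} ∪ {ω₁, ω₃, ω₄, ω₆}
  {ω₂, ω₃, ω₄, ω₅, ω₆}  = {ω₂, ω₅} ∪ {ω₃, ω₄, ω₅, ω₆}
  (now 11)
Step 3 adds 3:
  {ω₁}  = complement {ω₂, ω₃, ω₄, ω₅, ω₆}
  {ω₅}  = complement {ω₁, ω₂, ω₃, ω₄, ω₆}
  {ω₃, ω₄, ω₆}  = complement {ω₁, ω₂, ω₅}
  (now 14)
Step 4: +2 →
  {ω₁, ω₅}  = {ω₅} ∪ {ω₁}
  {ω₂, ω₃, ω₄, ω₆}  = {ω₂} ∪ {ω₃, ω₄, ω₆}
  (now 16)
Step 5 adds nothing — fixpoint reached.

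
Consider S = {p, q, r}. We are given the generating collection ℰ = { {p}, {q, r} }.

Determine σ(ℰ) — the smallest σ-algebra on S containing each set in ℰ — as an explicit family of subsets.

Start: ℰ ∪ {∅, S} = { {}, {p}, {q, r}, S }.
Pass 1: no new sets; the family is a σ-algebra.

σ(ℰ) = { {}, {p}, {q, r}, S }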